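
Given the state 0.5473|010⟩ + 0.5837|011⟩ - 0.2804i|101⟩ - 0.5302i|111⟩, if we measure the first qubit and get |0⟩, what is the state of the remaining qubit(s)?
0.684|10⟩ + 0.7295|11⟩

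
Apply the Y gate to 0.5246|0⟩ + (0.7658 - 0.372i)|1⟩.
(-0.372 - 0.7658i)|0⟩ + 0.5246i|1⟩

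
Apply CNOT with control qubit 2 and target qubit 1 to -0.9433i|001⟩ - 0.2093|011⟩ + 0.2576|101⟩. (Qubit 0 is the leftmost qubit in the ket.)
-0.2093|001⟩ - 0.9433i|011⟩ + 0.2576|111⟩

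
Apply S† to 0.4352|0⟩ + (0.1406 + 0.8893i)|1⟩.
0.4352|0⟩ + (0.8893 - 0.1406i)|1⟩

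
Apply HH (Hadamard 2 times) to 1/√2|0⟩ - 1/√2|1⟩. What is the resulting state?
1/√2|0⟩ - 1/√2|1⟩

H² = I, so an even number of Hadamards cancels: H^2 = I and the state is unchanged.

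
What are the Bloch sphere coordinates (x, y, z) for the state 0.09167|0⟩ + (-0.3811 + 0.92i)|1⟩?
(-0.06987, 0.1687, -0.9832)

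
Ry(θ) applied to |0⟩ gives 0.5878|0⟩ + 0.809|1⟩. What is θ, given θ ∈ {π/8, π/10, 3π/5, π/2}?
3π/5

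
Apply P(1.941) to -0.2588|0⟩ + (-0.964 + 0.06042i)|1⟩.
-0.2588|0⟩ + (0.2925 - 0.9206i)|1⟩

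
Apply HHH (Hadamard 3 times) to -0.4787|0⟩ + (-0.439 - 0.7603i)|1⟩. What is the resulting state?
(-0.6489 - 0.5376i)|0⟩ + (-0.02807 + 0.5376i)|1⟩

H² = I, so H^3 = H: a single Hadamard. With (a, b) = (-0.4787, (-0.439 - 0.7603i)), H gives ((a + b)/√2, (a − b)/√2) = ((-0.6489 - 0.5376i), (-0.02807 + 0.5376i)).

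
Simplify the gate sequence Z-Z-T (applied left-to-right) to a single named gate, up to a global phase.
T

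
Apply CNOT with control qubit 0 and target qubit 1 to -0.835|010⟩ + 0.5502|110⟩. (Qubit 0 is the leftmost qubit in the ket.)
-0.835|010⟩ + 0.5502|100⟩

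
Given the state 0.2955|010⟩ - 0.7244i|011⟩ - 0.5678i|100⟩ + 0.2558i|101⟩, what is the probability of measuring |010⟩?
0.08732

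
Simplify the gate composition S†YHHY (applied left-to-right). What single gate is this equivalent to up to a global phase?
S†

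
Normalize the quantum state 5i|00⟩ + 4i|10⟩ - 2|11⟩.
0.7454i|00⟩ + 0.5963i|10⟩ - 0.2981|11⟩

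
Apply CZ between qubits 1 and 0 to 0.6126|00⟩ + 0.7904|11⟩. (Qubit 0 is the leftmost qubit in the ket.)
0.6126|00⟩ - 0.7904|11⟩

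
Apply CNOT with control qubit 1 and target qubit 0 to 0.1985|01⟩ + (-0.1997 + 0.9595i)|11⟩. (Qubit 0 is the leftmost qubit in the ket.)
(-0.1997 + 0.9595i)|01⟩ + 0.1985|11⟩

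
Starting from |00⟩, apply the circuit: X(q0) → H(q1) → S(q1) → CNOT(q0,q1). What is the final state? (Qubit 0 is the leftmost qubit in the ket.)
(1/√2)i|10⟩ + 1/√2|11⟩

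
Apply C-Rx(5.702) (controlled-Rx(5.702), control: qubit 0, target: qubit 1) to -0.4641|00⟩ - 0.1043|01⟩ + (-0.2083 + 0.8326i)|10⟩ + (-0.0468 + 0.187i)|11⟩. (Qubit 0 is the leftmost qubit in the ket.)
-0.4641|00⟩ - 0.1043|01⟩ + (0.2531 - 0.7843i)|10⟩ + (0.2834 - 0.1195i)|11⟩

C-Rx(5.702) leaves the control-|0⟩ kets |00⟩, |01⟩ unchanged and applies Rx(5.702) to qubit 1 on the control-|1⟩ pair (|10⟩, |11⟩).
Rx(5.702) = [[cos(θ/2), −i·sin(θ/2)], [−i·sin(θ/2), cos(θ/2)]]; θ = 5.702, cos(θ/2) ≈ -0.958074, sin(θ/2) ≈ 0.28652.
With a = amp(|10⟩) = (-0.2083 + 0.8326i) and b = amp(|11⟩) = (-0.0468 + 0.187i):
new amp(|10⟩) = (-0.958074)·a + (-0.28652i)·b = (0.2531 - 0.7843i)
new amp(|11⟩) = (-0.28652i)·a + (-0.958074)·b = (0.2834 - 0.1195i)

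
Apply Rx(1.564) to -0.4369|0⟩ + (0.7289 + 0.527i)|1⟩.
(0.06139 - 0.5137i)|0⟩ + (0.5172 + 0.6818i)|1⟩

Rx(1.564) = [[cos(θ/2), −i·sin(θ/2)], [−i·sin(θ/2), cos(θ/2)]]; θ = 1.564, cos(θ/2) ≈ 0.709506, sin(θ/2) ≈ 0.7047.
With a = amp(|0⟩) = -0.4369 and b = amp(|1⟩) = (0.7289 + 0.527i):
new amp(|0⟩) = (0.709506)·a + (-0.7047i)·b = (0.06139 - 0.5137i)
new amp(|1⟩) = (-0.7047i)·a + (0.709506)·b = (0.5172 + 0.6818i)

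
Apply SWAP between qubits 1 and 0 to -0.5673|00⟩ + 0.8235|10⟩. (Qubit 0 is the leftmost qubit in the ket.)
-0.5673|00⟩ + 0.8235|01⟩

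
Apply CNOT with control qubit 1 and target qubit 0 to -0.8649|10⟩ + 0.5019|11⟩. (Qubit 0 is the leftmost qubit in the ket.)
0.5019|01⟩ - 0.8649|10⟩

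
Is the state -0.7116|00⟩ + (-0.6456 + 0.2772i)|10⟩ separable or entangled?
Separable

Writing the state as a|00⟩ + b|01⟩ + c|10⟩ + d|11⟩, it is a product state iff ad − bc = 0.
Here (a, b, c, d) = (-0.7116, 0, (-0.6456 + 0.2772i), 0): ad − bc = (-0.7116)(0) − (0)(-0.6456 + 0.2772i) = 0, so the state is separable.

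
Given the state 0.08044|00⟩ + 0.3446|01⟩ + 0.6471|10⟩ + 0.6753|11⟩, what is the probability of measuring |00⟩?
0.006471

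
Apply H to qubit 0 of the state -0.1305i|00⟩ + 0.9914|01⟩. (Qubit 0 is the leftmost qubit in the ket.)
-0.09228i|00⟩ + 0.701|01⟩ - 0.09228i|10⟩ + 0.701|11⟩

H on qubit 0 mixes each pair of kets that differ only in qubit 0: amplitudes (a, b) of (|…0…⟩, |…1…⟩) become ((a + b)/√2, (a − b)/√2). Kets absent from the input have amplitude 0.
(|00⟩, |10⟩): (a, b) = (-0.1305i, 0) → (-0.09228i, -0.09228i)
(|01⟩, |11⟩): (a, b) = (0.9914, 0) → (0.701, 0.701)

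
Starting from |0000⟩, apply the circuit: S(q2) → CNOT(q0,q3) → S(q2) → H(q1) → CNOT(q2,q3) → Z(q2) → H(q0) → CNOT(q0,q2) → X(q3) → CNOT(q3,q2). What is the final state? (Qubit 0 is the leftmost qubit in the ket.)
1/2|0011⟩ + 1/2|0111⟩ + 1/2|1001⟩ + 1/2|1101⟩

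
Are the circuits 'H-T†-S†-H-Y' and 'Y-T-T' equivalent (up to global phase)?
No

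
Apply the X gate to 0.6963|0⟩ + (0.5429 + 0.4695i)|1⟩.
(0.5429 + 0.4695i)|0⟩ + 0.6963|1⟩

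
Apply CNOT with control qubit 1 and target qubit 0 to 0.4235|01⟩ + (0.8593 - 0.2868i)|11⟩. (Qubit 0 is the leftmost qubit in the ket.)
(0.8593 - 0.2868i)|01⟩ + 0.4235|11⟩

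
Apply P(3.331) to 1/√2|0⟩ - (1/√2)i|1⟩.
1/√2|0⟩ + (-0.1331 + 0.6945i)|1⟩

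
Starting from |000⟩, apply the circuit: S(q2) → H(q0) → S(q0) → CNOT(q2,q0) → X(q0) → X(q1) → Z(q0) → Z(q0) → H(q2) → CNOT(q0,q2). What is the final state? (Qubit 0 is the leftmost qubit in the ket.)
(1/2)i|010⟩ + (1/2)i|011⟩ + 1/2|110⟩ + 1/2|111⟩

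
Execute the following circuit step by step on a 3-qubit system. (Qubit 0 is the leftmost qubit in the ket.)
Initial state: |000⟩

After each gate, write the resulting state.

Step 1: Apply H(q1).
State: 1/√2|000⟩ + 1/√2|010⟩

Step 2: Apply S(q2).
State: 1/√2|000⟩ + 1/√2|010⟩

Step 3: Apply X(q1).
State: 1/√2|000⟩ + 1/√2|010⟩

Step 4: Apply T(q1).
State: 1/√2|000⟩ + (1/2 + (1/2)i)|010⟩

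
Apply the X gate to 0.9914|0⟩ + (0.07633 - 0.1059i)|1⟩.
(0.07633 - 0.1059i)|0⟩ + 0.9914|1⟩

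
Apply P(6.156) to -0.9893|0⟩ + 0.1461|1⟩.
-0.9893|0⟩ + (0.1449 - 0.01853i)|1⟩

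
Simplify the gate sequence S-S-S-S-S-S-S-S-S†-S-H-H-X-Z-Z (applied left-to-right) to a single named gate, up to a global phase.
X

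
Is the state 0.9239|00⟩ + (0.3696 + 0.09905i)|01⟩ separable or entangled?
Separable

Writing the state as a|00⟩ + b|01⟩ + c|10⟩ + d|11⟩, it is a product state iff ad − bc = 0.
Here (a, b, c, d) = (0.9239, (0.3696 + 0.09905i), 0, 0): ad − bc = (0.9239)(0) − (0.3696 + 0.09905i)(0) = 0, so the state is separable.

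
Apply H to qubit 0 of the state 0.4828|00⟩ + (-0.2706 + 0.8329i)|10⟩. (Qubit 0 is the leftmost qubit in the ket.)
(0.15 + 0.5889i)|00⟩ + (0.5327 - 0.5889i)|10⟩

H on qubit 0 mixes each pair of kets that differ only in qubit 0: amplitudes (a, b) of (|…0…⟩, |…1…⟩) become ((a + b)/√2, (a − b)/√2). Kets absent from the input have amplitude 0.
(|00⟩, |10⟩): (a, b) = (0.4828, (-0.2706 + 0.8329i)) → ((0.15 + 0.5889i), (0.5327 - 0.5889i))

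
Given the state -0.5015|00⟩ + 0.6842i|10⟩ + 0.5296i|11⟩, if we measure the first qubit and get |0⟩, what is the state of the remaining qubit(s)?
-|0⟩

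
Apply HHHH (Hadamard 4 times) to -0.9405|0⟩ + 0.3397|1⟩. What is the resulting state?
-0.9405|0⟩ + 0.3397|1⟩

H² = I, so an even number of Hadamards cancels: H^4 = I and the state is unchanged.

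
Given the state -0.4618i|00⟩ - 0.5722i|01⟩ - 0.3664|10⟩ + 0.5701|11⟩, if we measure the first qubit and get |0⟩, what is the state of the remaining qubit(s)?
-0.628i|0⟩ - 0.7782i|1⟩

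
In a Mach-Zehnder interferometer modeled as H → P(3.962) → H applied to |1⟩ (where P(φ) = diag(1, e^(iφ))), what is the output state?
(0.841 + 0.3657i)|0⟩ + (0.159 - 0.3657i)|1⟩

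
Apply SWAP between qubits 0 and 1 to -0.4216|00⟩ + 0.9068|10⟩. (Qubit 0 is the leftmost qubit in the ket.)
-0.4216|00⟩ + 0.9068|01⟩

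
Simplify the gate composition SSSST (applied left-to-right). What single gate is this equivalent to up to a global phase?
T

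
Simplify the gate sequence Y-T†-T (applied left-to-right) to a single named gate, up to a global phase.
Y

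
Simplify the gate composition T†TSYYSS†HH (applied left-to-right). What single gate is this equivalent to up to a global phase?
S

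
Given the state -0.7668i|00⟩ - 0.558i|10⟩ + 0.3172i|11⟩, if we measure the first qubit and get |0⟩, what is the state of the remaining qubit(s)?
-i|0⟩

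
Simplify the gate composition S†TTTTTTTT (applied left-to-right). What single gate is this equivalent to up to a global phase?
S†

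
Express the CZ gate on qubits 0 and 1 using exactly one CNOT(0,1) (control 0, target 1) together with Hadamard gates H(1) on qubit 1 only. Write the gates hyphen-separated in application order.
H(1)-CNOT(0,1)-H(1)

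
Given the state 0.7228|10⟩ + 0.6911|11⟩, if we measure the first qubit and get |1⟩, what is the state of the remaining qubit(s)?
0.7228|0⟩ + 0.6911|1⟩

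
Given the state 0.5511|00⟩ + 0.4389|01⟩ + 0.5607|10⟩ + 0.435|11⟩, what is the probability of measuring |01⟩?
0.1926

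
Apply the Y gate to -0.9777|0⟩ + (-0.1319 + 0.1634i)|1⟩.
(0.1634 + 0.1319i)|0⟩ - 0.9777i|1⟩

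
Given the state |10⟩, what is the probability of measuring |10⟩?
1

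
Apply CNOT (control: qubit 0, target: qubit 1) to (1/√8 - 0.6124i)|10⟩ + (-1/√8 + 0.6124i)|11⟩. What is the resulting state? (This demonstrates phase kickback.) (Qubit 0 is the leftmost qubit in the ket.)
(-1/√8 + 0.6124i)|10⟩ + (1/√8 - 0.6124i)|11⟩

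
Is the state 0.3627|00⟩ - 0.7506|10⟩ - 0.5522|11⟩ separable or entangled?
Entangled

Writing the state as a|00⟩ + b|01⟩ + c|10⟩ + d|11⟩, it is a product state iff ad − bc = 0.
Here (a, b, c, d) = (0.3627, 0, -0.7506, -0.5522): ad − bc = (0.3627)(-0.5522) − (0)(-0.7506) = -0.2003 ≠ 0, so the state is entangled.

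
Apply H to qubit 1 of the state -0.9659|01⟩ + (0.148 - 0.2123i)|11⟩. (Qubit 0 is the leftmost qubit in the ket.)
-0.683|00⟩ + 0.683|01⟩ + (0.1047 - 0.1501i)|10⟩ + (-0.1047 + 0.1501i)|11⟩

H on qubit 1 mixes each pair of kets that differ only in qubit 1: amplitudes (a, b) of (|…0…⟩, |…1…⟩) become ((a + b)/√2, (a − b)/√2). Kets absent from the input have amplitude 0.
(|00⟩, |01⟩): (a, b) = (0, -0.9659) → (-0.683, 0.683)
(|10⟩, |11⟩): (a, b) = (0, (0.148 - 0.2123i)) → ((0.1047 - 0.1501i), (-0.1047 + 0.1501i))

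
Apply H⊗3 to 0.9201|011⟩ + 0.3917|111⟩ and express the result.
0.4638|000⟩ - 0.4638|001⟩ - 0.4638|010⟩ + 0.4638|011⟩ + 0.1868|100⟩ - 0.1868|101⟩ - 0.1868|110⟩ + 0.1868|111⟩

H⊗3 gives amp(|y⟩) = (1/2√2) Σ_x (−1)^(x·y) amp(|x⟩), where x·y is the number of positions in which both x and y have a 1.
|000⟩: (0.9201 + 0.3917)/(2√2) = 0.4638
|001⟩: (-0.9201 - 0.3917)/(2√2) = -0.4638
|010⟩: (-0.9201 - 0.3917)/(2√2) = -0.4638
|011⟩: (0.9201 + 0.3917)/(2√2) = 0.4638
|100⟩: (0.9201 - 0.3917)/(2√2) = 0.1868
|101⟩: (-0.9201 + 0.3917)/(2√2) = -0.1868
|110⟩: (-0.9201 + 0.3917)/(2√2) = -0.1868
|111⟩: (0.9201 - 0.3917)/(2√2) = 0.1868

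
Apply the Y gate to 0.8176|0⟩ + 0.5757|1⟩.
-0.5757i|0⟩ + 0.8176i|1⟩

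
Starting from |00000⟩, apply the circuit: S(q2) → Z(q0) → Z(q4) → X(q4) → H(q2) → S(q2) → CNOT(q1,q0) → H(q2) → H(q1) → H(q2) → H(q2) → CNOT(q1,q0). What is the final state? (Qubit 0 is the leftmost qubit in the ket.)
(1/√8 + (1/√8)i)|00001⟩ + (1/√8 - (1/√8)i)|00101⟩ + (1/√8 + (1/√8)i)|11001⟩ + (1/√8 - (1/√8)i)|11101⟩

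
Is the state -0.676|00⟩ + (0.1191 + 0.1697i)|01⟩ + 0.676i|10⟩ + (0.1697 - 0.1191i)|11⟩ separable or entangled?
Separable

Writing the state as a|00⟩ + b|01⟩ + c|10⟩ + d|11⟩, it is a product state iff ad − bc = 0.
Here (a, b, c, d) = (-0.676, (0.1191 + 0.1697i), 0.676i, (0.1697 - 0.1191i)): ad − bc = (-0.676)(0.1697 - 0.1191i) − (0.1191 + 0.1697i)(0.676i) = 0, so the state is separable.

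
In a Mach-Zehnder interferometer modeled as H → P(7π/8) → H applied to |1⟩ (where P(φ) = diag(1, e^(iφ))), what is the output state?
(0.9619 - 0.1913i)|0⟩ + (0.03806 + 0.1913i)|1⟩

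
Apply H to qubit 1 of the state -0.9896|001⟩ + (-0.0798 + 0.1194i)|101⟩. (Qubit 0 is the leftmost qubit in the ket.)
-0.6998|001⟩ - 0.6998|011⟩ + (-0.05643 + 0.08443i)|101⟩ + (-0.05643 + 0.08443i)|111⟩

H on qubit 1 mixes each pair of kets that differ only in qubit 1: amplitudes (a, b) of (|…0…⟩, |…1…⟩) become ((a + b)/√2, (a − b)/√2). Kets absent from the input have amplitude 0.
(|001⟩, |011⟩): (a, b) = (-0.9896, 0) → (-0.6998, -0.6998)
(|101⟩, |111⟩): (a, b) = ((-0.0798 + 0.1194i), 0) → ((-0.05643 + 0.08443i), (-0.05643 + 0.08443i))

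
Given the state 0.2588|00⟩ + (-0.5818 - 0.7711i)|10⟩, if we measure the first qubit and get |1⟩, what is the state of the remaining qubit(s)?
(-0.6023 - 0.7983i)|0⟩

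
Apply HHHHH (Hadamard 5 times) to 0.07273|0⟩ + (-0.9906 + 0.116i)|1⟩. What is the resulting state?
(-0.649 + 0.08202i)|0⟩ + (0.7519 - 0.08202i)|1⟩

H² = I, so H^5 = H: a single Hadamard. With (a, b) = (0.07273, (-0.9906 + 0.116i)), H gives ((a + b)/√2, (a − b)/√2) = ((-0.649 + 0.08202i), (0.7519 - 0.08202i)).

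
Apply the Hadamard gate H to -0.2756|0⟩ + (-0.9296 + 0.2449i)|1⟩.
(-0.8522 + 0.1732i)|0⟩ + (0.4624 - 0.1732i)|1⟩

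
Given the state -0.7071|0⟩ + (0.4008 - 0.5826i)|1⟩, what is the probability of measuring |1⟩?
0.5001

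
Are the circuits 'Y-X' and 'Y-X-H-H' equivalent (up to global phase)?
Yes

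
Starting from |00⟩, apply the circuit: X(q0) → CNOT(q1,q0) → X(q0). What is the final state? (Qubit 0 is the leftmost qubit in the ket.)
|00⟩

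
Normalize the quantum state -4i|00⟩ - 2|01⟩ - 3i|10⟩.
-0.7428i|00⟩ - 0.3714|01⟩ - 0.5571i|10⟩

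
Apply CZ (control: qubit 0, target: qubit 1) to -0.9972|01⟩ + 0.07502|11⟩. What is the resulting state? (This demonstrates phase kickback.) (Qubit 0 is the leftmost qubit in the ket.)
-0.9972|01⟩ - 0.07502|11⟩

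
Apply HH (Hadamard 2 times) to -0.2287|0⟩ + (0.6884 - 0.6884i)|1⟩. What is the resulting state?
-0.2287|0⟩ + (0.6884 - 0.6884i)|1⟩

H² = I, so an even number of Hadamards cancels: H^2 = I and the state is unchanged.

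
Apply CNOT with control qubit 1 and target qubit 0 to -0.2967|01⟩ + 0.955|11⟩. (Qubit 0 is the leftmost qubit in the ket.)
0.955|01⟩ - 0.2967|11⟩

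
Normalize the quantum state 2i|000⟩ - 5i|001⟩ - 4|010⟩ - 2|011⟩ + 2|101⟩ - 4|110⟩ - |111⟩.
0.239i|000⟩ - 0.5976i|001⟩ - 0.4781|010⟩ - 0.239|011⟩ + 0.239|101⟩ - 0.4781|110⟩ - 0.1195|111⟩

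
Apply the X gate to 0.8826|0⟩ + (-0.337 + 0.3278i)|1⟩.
(-0.337 + 0.3278i)|0⟩ + 0.8826|1⟩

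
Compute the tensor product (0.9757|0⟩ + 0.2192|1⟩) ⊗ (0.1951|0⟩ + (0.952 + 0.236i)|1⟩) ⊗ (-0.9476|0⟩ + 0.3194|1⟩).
-0.1804|000⟩ + 0.0608|001⟩ + (-0.8802 - 0.2182i)|010⟩ + (0.2967 + 0.07355i)|011⟩ - 0.04052|100⟩ + 0.01366|101⟩ + (-0.1977 - 0.04902i)|110⟩ + (0.06665 + 0.01652i)|111⟩

amp(|b₁b₂…⟩) = product of the factor amplitudes for bits b₁, b₂, …; only kets whose every factor amplitude is nonzero survive.
|000⟩: (0.9757)(0.1951)(-0.9476) = -0.1804
|001⟩: (0.9757)(0.1951)(0.3194) = 0.0608
|010⟩: (0.9757)(0.952 + 0.236i)(-0.9476) = (-0.8802 - 0.2182i)
|011⟩: (0.9757)(0.952 + 0.236i)(0.3194) = (0.2967 + 0.07355i)
|100⟩: (0.2192)(0.1951)(-0.9476) = -0.04052
|101⟩: (0.2192)(0.1951)(0.3194) = 0.01366
|110⟩: (0.2192)(0.952 + 0.236i)(-0.9476) = (-0.1977 - 0.04902i)
|111⟩: (0.2192)(0.952 + 0.236i)(0.3194) = (0.06665 + 0.01652i)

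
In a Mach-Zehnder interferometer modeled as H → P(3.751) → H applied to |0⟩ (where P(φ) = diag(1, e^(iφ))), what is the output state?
(0.09001 - 0.2862i)|0⟩ + (0.91 + 0.2862i)|1⟩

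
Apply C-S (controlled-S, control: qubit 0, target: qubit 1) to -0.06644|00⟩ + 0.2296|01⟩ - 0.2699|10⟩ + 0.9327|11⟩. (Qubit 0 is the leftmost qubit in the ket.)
-0.06644|00⟩ + 0.2296|01⟩ - 0.2699|10⟩ + 0.9327i|11⟩

C-S leaves the control-|0⟩ kets |00⟩, |01⟩ unchanged and applies S to qubit 1 on the control-|1⟩ pair (|10⟩, |11⟩).
S = [[1, 0], [0, i]].
With a = amp(|10⟩) = -0.2699 and b = amp(|11⟩) = 0.9327:
new amp(|10⟩) = (1)·a = -0.2699
new amp(|11⟩) = (i)·b = 0.9327i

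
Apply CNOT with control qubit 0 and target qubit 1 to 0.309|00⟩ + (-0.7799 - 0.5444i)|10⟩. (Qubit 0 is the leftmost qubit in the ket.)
0.309|00⟩ + (-0.7799 - 0.5444i)|11⟩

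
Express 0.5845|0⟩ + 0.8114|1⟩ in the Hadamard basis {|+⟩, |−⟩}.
0.9871|+⟩ - 0.1604|−⟩

With |ψ⟩ = α|0⟩ + β|1⟩, the Hadamard-basis coefficients are ⟨+|ψ⟩ = (α + β)/√2 and ⟨−|ψ⟩ = (α − β)/√2.
Here α = 0.5845, β = 0.8114: (α + β)/√2 = 0.9871, (α − β)/√2 = -0.1604.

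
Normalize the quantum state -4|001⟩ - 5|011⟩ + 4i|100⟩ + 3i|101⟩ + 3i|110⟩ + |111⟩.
-0.4588|001⟩ - 0.5735|011⟩ + 0.4588i|100⟩ + 0.3441i|101⟩ + 0.3441i|110⟩ + 0.1147|111⟩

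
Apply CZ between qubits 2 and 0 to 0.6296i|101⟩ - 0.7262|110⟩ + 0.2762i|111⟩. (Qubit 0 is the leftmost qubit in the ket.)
-0.6296i|101⟩ - 0.7262|110⟩ - 0.2762i|111⟩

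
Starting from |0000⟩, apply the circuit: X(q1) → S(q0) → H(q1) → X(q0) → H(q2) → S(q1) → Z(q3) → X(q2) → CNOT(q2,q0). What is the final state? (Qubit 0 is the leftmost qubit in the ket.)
1/2|0010⟩ - (1/2)i|0110⟩ + 1/2|1000⟩ - (1/2)i|1100⟩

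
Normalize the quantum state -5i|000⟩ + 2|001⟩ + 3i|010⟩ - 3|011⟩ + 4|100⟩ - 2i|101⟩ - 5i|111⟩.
-0.5213i|000⟩ + 0.2085|001⟩ + 0.3128i|010⟩ - 0.3128|011⟩ + 0.417|100⟩ - 0.2085i|101⟩ - 0.5213i|111⟩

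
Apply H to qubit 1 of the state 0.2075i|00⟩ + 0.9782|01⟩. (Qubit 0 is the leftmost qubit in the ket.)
(0.6917 + 0.1467i)|00⟩ + (-0.6917 + 0.1467i)|01⟩

H on qubit 1 mixes each pair of kets that differ only in qubit 1: amplitudes (a, b) of (|…0…⟩, |…1…⟩) become ((a + b)/√2, (a − b)/√2). Kets absent from the input have amplitude 0.
(|00⟩, |01⟩): (a, b) = (0.2075i, 0.9782) → ((0.6917 + 0.1467i), (-0.6917 + 0.1467i))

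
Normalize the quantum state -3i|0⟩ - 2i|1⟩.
-0.8321i|0⟩ - 0.5547i|1⟩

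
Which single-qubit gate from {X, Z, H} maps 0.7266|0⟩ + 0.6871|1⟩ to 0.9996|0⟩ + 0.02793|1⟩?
H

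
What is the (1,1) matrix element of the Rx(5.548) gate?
-0.9332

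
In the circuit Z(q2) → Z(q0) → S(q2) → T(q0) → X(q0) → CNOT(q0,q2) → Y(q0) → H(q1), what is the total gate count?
8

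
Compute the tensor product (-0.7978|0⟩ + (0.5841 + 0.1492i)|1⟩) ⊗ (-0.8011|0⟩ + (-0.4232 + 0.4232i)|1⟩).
0.6391|00⟩ + (0.3376 - 0.3376i)|01⟩ + (-0.4679 - 0.1195i)|10⟩ + (-0.3103 + 0.184i)|11⟩

amp(|b₁b₂…⟩) = product of the factor amplitudes for bits b₁, b₂, …; only kets whose every factor amplitude is nonzero survive.
|00⟩: (-0.7978)(-0.8011) = 0.6391
|01⟩: (-0.7978)(-0.4232 + 0.4232i) = (0.3376 - 0.3376i)
|10⟩: (0.5841 + 0.1492i)(-0.8011) = (-0.4679 - 0.1195i)
|11⟩: (0.5841 + 0.1492i)(-0.4232 + 0.4232i) = (-0.3103 + 0.184i)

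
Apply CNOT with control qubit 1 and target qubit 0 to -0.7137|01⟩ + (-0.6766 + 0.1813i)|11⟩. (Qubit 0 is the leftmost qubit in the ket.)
(-0.6766 + 0.1813i)|01⟩ - 0.7137|11⟩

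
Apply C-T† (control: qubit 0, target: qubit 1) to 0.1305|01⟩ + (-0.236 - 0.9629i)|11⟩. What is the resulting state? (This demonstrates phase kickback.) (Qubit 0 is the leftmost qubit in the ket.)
0.1305|01⟩ + (-0.8478 - 0.514i)|11⟩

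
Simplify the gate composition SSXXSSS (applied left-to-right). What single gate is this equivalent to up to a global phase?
S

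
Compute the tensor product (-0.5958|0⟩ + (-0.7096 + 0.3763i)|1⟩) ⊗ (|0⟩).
-0.5958|00⟩ + (-0.7096 + 0.3763i)|10⟩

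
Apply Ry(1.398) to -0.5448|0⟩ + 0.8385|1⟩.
-0.9566|0⟩ + 0.2913|1⟩

Ry(1.398) = [[cos(θ/2), −sin(θ/2)], [sin(θ/2), cos(θ/2)]]; θ = 1.398, cos(θ/2) ≈ 0.765486, sin(θ/2) ≈ 0.643453.
With a = amp(|0⟩) = -0.5448 and b = amp(|1⟩) = 0.8385:
new amp(|0⟩) = (0.765486)·a + (-0.643453)·b = -0.9566
new amp(|1⟩) = (0.643453)·a + (0.765486)·b = 0.2913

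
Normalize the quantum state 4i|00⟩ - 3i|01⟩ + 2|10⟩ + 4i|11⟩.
0.5963i|00⟩ - (1/√5)i|01⟩ + 0.2981|10⟩ + 0.5963i|11⟩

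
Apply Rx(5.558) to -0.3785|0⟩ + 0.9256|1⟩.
(0.3539 - 0.3283i)|0⟩ + (-0.8654 + 0.1343i)|1⟩

Rx(5.558) = [[cos(θ/2), −i·sin(θ/2)], [−i·sin(θ/2), cos(θ/2)]]; θ = 5.558, cos(θ/2) ≈ -0.93498, sin(θ/2) ≈ 0.3547.
With a = amp(|0⟩) = -0.3785 and b = amp(|1⟩) = 0.9256:
new amp(|0⟩) = (-0.93498)·a + (-0.3547i)·b = (0.3539 - 0.3283i)
new amp(|1⟩) = (-0.3547i)·a + (-0.93498)·b = (-0.8654 + 0.1343i)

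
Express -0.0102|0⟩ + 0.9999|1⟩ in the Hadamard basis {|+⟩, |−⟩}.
0.6998|+⟩ - 0.7142|−⟩

With |ψ⟩ = α|0⟩ + β|1⟩, the Hadamard-basis coefficients are ⟨+|ψ⟩ = (α + β)/√2 and ⟨−|ψ⟩ = (α − β)/√2.
Here α = -0.0102, β = 0.9999: (α + β)/√2 = 0.6998, (α − β)/√2 = -0.7142.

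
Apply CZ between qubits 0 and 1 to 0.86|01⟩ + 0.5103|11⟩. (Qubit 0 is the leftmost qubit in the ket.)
0.86|01⟩ - 0.5103|11⟩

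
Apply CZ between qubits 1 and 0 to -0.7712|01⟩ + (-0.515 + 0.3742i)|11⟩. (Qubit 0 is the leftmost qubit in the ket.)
-0.7712|01⟩ + (0.515 - 0.3742i)|11⟩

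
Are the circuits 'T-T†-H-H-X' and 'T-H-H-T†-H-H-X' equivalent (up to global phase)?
Yes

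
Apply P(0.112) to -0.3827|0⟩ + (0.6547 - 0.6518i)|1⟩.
-0.3827|0⟩ + (0.7234 - 0.5745i)|1⟩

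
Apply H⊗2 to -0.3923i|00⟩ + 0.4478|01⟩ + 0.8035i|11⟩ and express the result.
(0.2239 + 0.2056i)|00⟩ + (-0.2239 - 0.5979i)|01⟩ + (0.2239 - 0.5979i)|10⟩ + (-0.2239 + 0.2056i)|11⟩

H⊗2 gives amp(|y⟩) = (1/2) Σ_x (−1)^(x·y) amp(|x⟩), where x·y is the number of positions in which both x and y have a 1.
|00⟩: (-0.3923i + 0.4478 + 0.8035i)/2 = (0.2239 + 0.2056i)
|01⟩: (-0.3923i - 0.4478 - 0.8035i)/2 = (-0.2239 - 0.5979i)
|10⟩: (-0.3923i + 0.4478 - 0.8035i)/2 = (0.2239 - 0.5979i)
|11⟩: (-0.3923i - 0.4478 + 0.8035i)/2 = (-0.2239 + 0.2056i)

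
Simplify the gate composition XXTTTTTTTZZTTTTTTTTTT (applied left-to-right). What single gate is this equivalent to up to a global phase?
T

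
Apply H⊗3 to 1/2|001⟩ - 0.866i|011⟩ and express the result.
(0.1768 - 0.3062i)|000⟩ + (-0.1768 + 0.3062i)|001⟩ + (0.1768 + 0.3062i)|010⟩ + (-0.1768 - 0.3062i)|011⟩ + (0.1768 - 0.3062i)|100⟩ + (-0.1768 + 0.3062i)|101⟩ + (0.1768 + 0.3062i)|110⟩ + (-0.1768 - 0.3062i)|111⟩

H⊗3 gives amp(|y⟩) = (1/2√2) Σ_x (−1)^(x·y) amp(|x⟩), where x·y is the number of positions in which both x and y have a 1.
|000⟩: (1/2 - 0.866i)/(2√2) = (0.1768 - 0.3062i)
|001⟩: (-1/2 + 0.866i)/(2√2) = (-0.1768 + 0.3062i)
|010⟩: (1/2 + 0.866i)/(2√2) = (0.1768 + 0.3062i)
|011⟩: (-1/2 - 0.866i)/(2√2) = (-0.1768 - 0.3062i)
|100⟩: (1/2 - 0.866i)/(2√2) = (0.1768 - 0.3062i)
|101⟩: (-1/2 + 0.866i)/(2√2) = (-0.1768 + 0.3062i)
|110⟩: (1/2 + 0.866i)/(2√2) = (0.1768 + 0.3062i)
|111⟩: (-1/2 - 0.866i)/(2√2) = (-0.1768 - 0.3062i)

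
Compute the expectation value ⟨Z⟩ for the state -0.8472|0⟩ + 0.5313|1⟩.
0.4355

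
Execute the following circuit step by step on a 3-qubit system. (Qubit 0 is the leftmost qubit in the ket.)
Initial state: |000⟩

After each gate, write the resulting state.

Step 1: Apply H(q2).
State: 1/√2|000⟩ + 1/√2|001⟩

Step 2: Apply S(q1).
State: 1/√2|000⟩ + 1/√2|001⟩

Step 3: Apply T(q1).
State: 1/√2|000⟩ + 1/√2|001⟩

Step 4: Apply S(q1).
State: 1/√2|000⟩ + 1/√2|001⟩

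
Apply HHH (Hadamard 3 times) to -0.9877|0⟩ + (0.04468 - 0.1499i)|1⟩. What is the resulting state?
(-0.6668 - 0.106i)|0⟩ + (-0.73 + 0.106i)|1⟩

H² = I, so H^3 = H: a single Hadamard. With (a, b) = (-0.9877, (0.04468 - 0.1499i)), H gives ((a + b)/√2, (a − b)/√2) = ((-0.6668 - 0.106i), (-0.73 + 0.106i)).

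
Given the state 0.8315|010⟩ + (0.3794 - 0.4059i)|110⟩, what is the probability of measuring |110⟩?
0.3087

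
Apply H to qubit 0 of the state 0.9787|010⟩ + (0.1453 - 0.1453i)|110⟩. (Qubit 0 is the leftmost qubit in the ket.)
(0.7948 - 0.1027i)|010⟩ + (0.5893 + 0.1027i)|110⟩

H on qubit 0 mixes each pair of kets that differ only in qubit 0: amplitudes (a, b) of (|…0…⟩, |…1…⟩) become ((a + b)/√2, (a − b)/√2). Kets absent from the input have amplitude 0.
(|010⟩, |110⟩): (a, b) = (0.9787, (0.1453 - 0.1453i)) → ((0.7948 - 0.1027i), (0.5893 + 0.1027i))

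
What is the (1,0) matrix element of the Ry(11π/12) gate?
0.9914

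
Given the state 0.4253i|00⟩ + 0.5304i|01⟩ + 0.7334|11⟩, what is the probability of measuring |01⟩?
0.2813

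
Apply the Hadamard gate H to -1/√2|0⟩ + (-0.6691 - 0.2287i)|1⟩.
(-0.9731 - 0.1617i)|0⟩ + (-0.02687 + 0.1617i)|1⟩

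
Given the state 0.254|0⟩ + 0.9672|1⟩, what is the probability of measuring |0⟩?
0.06452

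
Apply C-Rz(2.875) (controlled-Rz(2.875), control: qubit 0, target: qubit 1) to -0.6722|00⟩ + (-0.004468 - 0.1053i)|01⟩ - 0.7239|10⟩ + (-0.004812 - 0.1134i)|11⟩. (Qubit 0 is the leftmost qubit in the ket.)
-0.6722|00⟩ + (-0.004468 - 0.1053i)|01⟩ + (-0.09621 + 0.7175i)|10⟩ + (0.1118 - 0.01984i)|11⟩

C-Rz(2.875) leaves the control-|0⟩ kets |00⟩, |01⟩ unchanged and applies Rz(2.875) to qubit 1 on the control-|1⟩ pair (|10⟩, |11⟩).
Rz(2.875) = [[e^(−iθ/2), 0], [0, e^(iθ/2)]] with e^(±iθ/2) = cos(θ/2) ± i·sin(θ/2); θ = 2.875, cos(θ/2) ≈ 0.132902, sin(θ/2) ≈ 0.991129.
With a = amp(|10⟩) = -0.7239 and b = amp(|11⟩) = (-0.004812 - 0.1134i):
new amp(|10⟩) = (0.132902 - 0.991129i)·a = (-0.09621 + 0.7175i)
new amp(|11⟩) = (0.132902 + 0.991129i)·b = (0.1118 - 0.01984i)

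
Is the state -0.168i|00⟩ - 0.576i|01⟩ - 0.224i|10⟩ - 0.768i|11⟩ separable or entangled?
Separable

Writing the state as a|00⟩ + b|01⟩ + c|10⟩ + d|11⟩, it is a product state iff ad − bc = 0.
Here (a, b, c, d) = (-0.168i, -0.576i, -0.224i, -0.768i): ad − bc = (-0.168i)(-0.768i) − (-0.576i)(-0.224i) = 0, so the state is separable.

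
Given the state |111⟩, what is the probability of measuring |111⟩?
1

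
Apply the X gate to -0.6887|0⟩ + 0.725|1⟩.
0.725|0⟩ - 0.6887|1⟩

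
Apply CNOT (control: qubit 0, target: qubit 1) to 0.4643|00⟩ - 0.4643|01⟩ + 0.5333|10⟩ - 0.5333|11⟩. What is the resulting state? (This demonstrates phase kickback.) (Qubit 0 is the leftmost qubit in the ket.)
0.4643|00⟩ - 0.4643|01⟩ - 0.5333|10⟩ + 0.5333|11⟩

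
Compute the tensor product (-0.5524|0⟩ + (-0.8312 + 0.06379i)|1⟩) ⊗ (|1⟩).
-0.5524|01⟩ + (-0.8312 + 0.06379i)|11⟩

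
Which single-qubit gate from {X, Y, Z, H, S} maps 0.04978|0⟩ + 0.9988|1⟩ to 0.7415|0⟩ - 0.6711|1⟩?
H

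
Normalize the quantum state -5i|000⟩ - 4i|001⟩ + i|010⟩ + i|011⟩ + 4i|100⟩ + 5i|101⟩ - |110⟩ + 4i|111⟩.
-0.4975i|000⟩ - 0.398i|001⟩ + 0.0995i|010⟩ + 0.0995i|011⟩ + 0.398i|100⟩ + 0.4975i|101⟩ - 0.0995|110⟩ + 0.398i|111⟩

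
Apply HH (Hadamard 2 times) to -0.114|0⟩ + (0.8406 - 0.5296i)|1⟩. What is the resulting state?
-0.114|0⟩ + (0.8406 - 0.5296i)|1⟩

H² = I, so an even number of Hadamards cancels: H^2 = I and the state is unchanged.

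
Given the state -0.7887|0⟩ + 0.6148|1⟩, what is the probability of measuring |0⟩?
0.622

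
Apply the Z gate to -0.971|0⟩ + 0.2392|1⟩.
-0.971|0⟩ - 0.2392|1⟩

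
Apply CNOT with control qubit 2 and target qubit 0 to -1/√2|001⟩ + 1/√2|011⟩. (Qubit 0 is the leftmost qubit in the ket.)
-1/√2|101⟩ + 1/√2|111⟩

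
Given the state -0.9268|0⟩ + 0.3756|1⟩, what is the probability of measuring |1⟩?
0.1411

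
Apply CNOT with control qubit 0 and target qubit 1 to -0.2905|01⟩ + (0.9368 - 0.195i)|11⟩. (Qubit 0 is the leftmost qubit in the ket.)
-0.2905|01⟩ + (0.9368 - 0.195i)|10⟩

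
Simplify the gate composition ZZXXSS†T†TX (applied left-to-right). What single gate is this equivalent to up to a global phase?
X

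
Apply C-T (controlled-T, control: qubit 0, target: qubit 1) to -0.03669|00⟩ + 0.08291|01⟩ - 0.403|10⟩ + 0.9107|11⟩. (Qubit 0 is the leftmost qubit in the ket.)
-0.03669|00⟩ + 0.08291|01⟩ - 0.403|10⟩ + (0.644 + 0.644i)|11⟩

C-T leaves the control-|0⟩ kets |00⟩, |01⟩ unchanged and applies T to qubit 1 on the control-|1⟩ pair (|10⟩, |11⟩).
T = [[1, 0], [0, (1/√2 + (1/√2)i)]].
With a = amp(|10⟩) = -0.403 and b = amp(|11⟩) = 0.9107:
new amp(|10⟩) = (1)·a = -0.403
new amp(|11⟩) = (1/√2 + (1/√2)i)·b = (0.644 + 0.644i)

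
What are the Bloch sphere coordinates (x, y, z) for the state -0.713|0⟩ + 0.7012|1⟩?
(-0.9999, 0, 0.01669)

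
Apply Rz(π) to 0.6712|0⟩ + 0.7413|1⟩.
-0.6712i|0⟩ + 0.7413i|1⟩

Rz(π) = [[e^(−iθ/2), 0], [0, e^(iθ/2)]] with e^(±iθ/2) = cos(θ/2) ± i·sin(θ/2); θ = π, cos(θ/2) ≈ 0, sin(θ/2) ≈ 1.
With a = amp(|0⟩) = 0.6712 and b = amp(|1⟩) = 0.7413:
new amp(|0⟩) = (-i)·a = -0.6712i
new amp(|1⟩) = (i)·b = 0.7413i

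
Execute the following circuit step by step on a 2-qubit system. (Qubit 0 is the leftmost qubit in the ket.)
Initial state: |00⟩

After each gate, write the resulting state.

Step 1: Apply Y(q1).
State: i|01⟩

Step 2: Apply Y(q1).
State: |00⟩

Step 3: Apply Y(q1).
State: i|01⟩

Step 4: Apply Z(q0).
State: i|01⟩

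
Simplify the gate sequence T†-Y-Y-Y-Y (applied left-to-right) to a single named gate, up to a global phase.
T†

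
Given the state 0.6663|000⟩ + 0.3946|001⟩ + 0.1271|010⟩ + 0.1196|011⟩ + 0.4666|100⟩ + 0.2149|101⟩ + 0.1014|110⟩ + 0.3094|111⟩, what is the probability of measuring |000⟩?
0.444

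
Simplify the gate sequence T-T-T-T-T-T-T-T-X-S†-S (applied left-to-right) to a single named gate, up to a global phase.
X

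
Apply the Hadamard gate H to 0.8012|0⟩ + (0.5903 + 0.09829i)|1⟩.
(0.9839 + 0.0695i)|0⟩ + (0.1491 - 0.0695i)|1⟩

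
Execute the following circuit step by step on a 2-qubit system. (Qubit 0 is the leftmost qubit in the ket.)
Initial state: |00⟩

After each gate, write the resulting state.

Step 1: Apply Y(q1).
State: i|01⟩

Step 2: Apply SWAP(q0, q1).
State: i|10⟩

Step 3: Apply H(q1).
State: (1/√2)i|10⟩ + (1/√2)i|11⟩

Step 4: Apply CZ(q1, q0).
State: (1/√2)i|10⟩ - (1/√2)i|11⟩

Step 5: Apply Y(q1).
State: -1/√2|10⟩ - 1/√2|11⟩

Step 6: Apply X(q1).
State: -1/√2|10⟩ - 1/√2|11⟩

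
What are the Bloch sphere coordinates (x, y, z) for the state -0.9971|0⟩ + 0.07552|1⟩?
(-0.1506, 0, 0.9885)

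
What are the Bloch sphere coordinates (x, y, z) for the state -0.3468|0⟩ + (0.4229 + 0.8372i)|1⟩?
(-0.2933, -0.5807, -0.7595)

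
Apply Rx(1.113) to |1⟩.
-0.5282i|0⟩ + 0.8491|1⟩

Rx(1.113) = [[cos(θ/2), −i·sin(θ/2)], [−i·sin(θ/2), cos(θ/2)]]; θ = 1.113, cos(θ/2) ≈ 0.849109, sin(θ/2) ≈ 0.528218.
With a = amp(|0⟩) = 0 and b = amp(|1⟩) = 1:
new amp(|0⟩) = (0.849109)·a + (-0.528218i)·b = -0.5282i
new amp(|1⟩) = (-0.528218i)·a + (0.849109)·b = 0.8491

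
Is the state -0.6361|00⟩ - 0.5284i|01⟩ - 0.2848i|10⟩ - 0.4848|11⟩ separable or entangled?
Entangled

Writing the state as a|00⟩ + b|01⟩ + c|10⟩ + d|11⟩, it is a product state iff ad − bc = 0.
Here (a, b, c, d) = (-0.6361, -0.5284i, -0.2848i, -0.4848): ad − bc = (-0.6361)(-0.4848) − (-0.5284i)(-0.2848i) = 0.4589 ≠ 0, so the state is entangled.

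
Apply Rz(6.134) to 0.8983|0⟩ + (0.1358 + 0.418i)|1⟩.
(-0.8958 - 0.06694i)|0⟩ + (-0.1666 - 0.4067i)|1⟩

Rz(6.134) = [[e^(−iθ/2), 0], [0, e^(iθ/2)]] with e^(±iθ/2) = cos(θ/2) ± i·sin(θ/2); θ = 6.134, cos(θ/2) ≈ -0.997219, sin(θ/2) ≈ 0.0745235.
With a = amp(|0⟩) = 0.8983 and b = amp(|1⟩) = (0.1358 + 0.418i):
new amp(|0⟩) = (-0.997219 - 0.0745235i)·a = (-0.8958 - 0.06694i)
new amp(|1⟩) = (-0.997219 + 0.0745235i)·b = (-0.1666 - 0.4067i)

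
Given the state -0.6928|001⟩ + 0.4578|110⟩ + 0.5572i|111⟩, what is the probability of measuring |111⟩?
0.3105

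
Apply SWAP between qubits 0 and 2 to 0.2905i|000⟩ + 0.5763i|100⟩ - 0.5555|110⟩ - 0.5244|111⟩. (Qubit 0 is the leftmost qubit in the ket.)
0.2905i|000⟩ + 0.5763i|001⟩ - 0.5555|011⟩ - 0.5244|111⟩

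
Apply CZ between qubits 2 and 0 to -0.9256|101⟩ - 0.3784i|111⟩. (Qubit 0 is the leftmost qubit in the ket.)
0.9256|101⟩ + 0.3784i|111⟩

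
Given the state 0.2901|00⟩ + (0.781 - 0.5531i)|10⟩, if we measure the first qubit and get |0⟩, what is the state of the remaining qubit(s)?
|0⟩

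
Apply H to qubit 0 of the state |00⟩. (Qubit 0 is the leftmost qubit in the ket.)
1/√2|00⟩ + 1/√2|10⟩

H on qubit 0 mixes each pair of kets that differ only in qubit 0: amplitudes (a, b) of (|…0…⟩, |…1…⟩) become ((a + b)/√2, (a − b)/√2). Kets absent from the input have amplitude 0.
(|00⟩, |10⟩): (a, b) = (1, 0) → (1/√2, 1/√2)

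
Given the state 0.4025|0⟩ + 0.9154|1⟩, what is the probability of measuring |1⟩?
0.838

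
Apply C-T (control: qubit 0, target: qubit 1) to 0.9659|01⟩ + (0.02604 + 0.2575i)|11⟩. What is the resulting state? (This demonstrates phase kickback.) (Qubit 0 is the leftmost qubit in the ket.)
0.9659|01⟩ + (-0.1637 + 0.2005i)|11⟩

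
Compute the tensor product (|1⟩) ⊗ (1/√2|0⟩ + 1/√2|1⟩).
1/√2|10⟩ + 1/√2|11⟩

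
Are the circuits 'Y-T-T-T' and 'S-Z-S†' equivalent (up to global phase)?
No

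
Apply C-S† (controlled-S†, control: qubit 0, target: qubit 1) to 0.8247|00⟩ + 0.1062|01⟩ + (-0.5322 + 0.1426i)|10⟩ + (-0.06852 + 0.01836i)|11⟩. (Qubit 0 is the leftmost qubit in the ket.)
0.8247|00⟩ + 0.1062|01⟩ + (-0.5322 + 0.1426i)|10⟩ + (0.01836 + 0.06852i)|11⟩

C-S† leaves the control-|0⟩ kets |00⟩, |01⟩ unchanged and applies S† to qubit 1 on the control-|1⟩ pair (|10⟩, |11⟩).
S† = [[1, 0], [0, -i]].
With a = amp(|10⟩) = (-0.5322 + 0.1426i) and b = amp(|11⟩) = (-0.06852 + 0.01836i):
new amp(|10⟩) = (1)·a = (-0.5322 + 0.1426i)
new amp(|11⟩) = (-i)·b = (0.01836 + 0.06852i)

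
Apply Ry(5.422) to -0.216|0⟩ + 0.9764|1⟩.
-0.2113|0⟩ - 0.9774|1⟩

Ry(5.422) = [[cos(θ/2), −sin(θ/2)], [sin(θ/2), cos(θ/2)]]; θ = 5.422, cos(θ/2) ≈ -0.908719, sin(θ/2) ≈ 0.417409.
With a = amp(|0⟩) = -0.216 and b = amp(|1⟩) = 0.9764:
new amp(|0⟩) = (-0.908719)·a + (-0.417409)·b = -0.2113
new amp(|1⟩) = (0.417409)·a + (-0.908719)·b = -0.9774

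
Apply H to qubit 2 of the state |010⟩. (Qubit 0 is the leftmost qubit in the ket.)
1/√2|010⟩ + 1/√2|011⟩

H on qubit 2 mixes each pair of kets that differ only in qubit 2: amplitudes (a, b) of (|…0…⟩, |…1…⟩) become ((a + b)/√2, (a − b)/√2). Kets absent from the input have amplitude 0.
(|010⟩, |011⟩): (a, b) = (1, 0) → (1/√2, 1/√2)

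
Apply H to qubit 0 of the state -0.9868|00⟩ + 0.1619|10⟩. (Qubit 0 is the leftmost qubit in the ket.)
-0.5833|00⟩ - 0.8123|10⟩

H on qubit 0 mixes each pair of kets that differ only in qubit 0: amplitudes (a, b) of (|…0…⟩, |…1…⟩) become ((a + b)/√2, (a − b)/√2). Kets absent from the input have amplitude 0.
(|00⟩, |10⟩): (a, b) = (-0.9868, 0.1619) → (-0.5833, -0.8123)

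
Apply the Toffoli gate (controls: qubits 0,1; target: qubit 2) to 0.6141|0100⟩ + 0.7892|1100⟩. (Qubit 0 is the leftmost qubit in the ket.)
0.6141|0100⟩ + 0.7892|1110⟩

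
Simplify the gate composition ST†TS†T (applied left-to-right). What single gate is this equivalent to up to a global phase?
T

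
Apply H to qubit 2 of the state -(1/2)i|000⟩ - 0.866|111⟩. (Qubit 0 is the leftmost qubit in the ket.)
-(1/√8)i|000⟩ - (1/√8)i|001⟩ - 0.6124|110⟩ + 0.6124|111⟩

H on qubit 2 mixes each pair of kets that differ only in qubit 2: amplitudes (a, b) of (|…0…⟩, |…1…⟩) become ((a + b)/√2, (a − b)/√2). Kets absent from the input have amplitude 0.
(|000⟩, |001⟩): (a, b) = (-(1/2)i, 0) → (-(1/√8)i, -(1/√8)i)
(|110⟩, |111⟩): (a, b) = (0, -0.866) → (-0.6124, 0.6124)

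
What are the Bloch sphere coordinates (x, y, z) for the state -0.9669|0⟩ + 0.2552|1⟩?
(-0.4935, 0, 0.8698)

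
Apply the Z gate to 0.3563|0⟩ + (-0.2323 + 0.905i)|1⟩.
0.3563|0⟩ + (0.2323 - 0.905i)|1⟩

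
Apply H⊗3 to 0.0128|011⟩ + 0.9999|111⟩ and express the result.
0.358|000⟩ - 0.358|001⟩ - 0.358|010⟩ + 0.358|011⟩ - 0.349|100⟩ + 0.349|101⟩ + 0.349|110⟩ - 0.349|111⟩

H⊗3 gives amp(|y⟩) = (1/2√2) Σ_x (−1)^(x·y) amp(|x⟩), where x·y is the number of positions in which both x and y have a 1.
|000⟩: (0.0128 + 0.9999)/(2√2) = 0.358
|001⟩: (-0.0128 - 0.9999)/(2√2) = -0.358
|010⟩: (-0.0128 - 0.9999)/(2√2) = -0.358
|011⟩: (0.0128 + 0.9999)/(2√2) = 0.358
|100⟩: (0.0128 - 0.9999)/(2√2) = -0.349
|101⟩: (-0.0128 + 0.9999)/(2√2) = 0.349
|110⟩: (-0.0128 + 0.9999)/(2√2) = 0.349
|111⟩: (0.0128 - 0.9999)/(2√2) = -0.349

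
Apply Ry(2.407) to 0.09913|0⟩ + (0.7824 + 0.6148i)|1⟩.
(-0.6946 - 0.5738i)|0⟩ + (0.3735 + 0.2208i)|1⟩

Ry(2.407) = [[cos(θ/2), −sin(θ/2)], [sin(θ/2), cos(θ/2)]]; θ = 2.407, cos(θ/2) ≈ 0.359093, sin(θ/2) ≈ 0.933302.
With a = amp(|0⟩) = 0.09913 and b = amp(|1⟩) = (0.7824 + 0.6148i):
new amp(|0⟩) = (0.359093)·a + (-0.933302)·b = (-0.6946 - 0.5738i)
new amp(|1⟩) = (0.933302)·a + (0.359093)·b = (0.3735 + 0.2208i)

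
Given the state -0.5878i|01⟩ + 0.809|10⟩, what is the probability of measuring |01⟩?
0.3455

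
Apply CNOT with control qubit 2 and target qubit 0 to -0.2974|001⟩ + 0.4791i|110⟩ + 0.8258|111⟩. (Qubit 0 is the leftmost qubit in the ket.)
0.8258|011⟩ - 0.2974|101⟩ + 0.4791i|110⟩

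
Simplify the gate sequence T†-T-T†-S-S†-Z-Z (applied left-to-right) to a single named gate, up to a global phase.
T†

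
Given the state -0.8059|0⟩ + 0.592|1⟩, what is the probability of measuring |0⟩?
0.6495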